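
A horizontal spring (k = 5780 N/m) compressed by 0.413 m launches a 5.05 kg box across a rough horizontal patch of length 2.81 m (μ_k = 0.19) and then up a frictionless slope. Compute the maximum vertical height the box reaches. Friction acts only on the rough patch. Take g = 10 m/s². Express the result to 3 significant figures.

Spring energy: E₀ = ½kx² = ½(5780)(0.413)² = 492.94 J
Friction: W_f = μ_k mg d = (0.19)(5.05)(10)(2.81) = 26.96 J
Energy at base of ramp: E = 492.94 − 26.96 = 465.98 J
At max height all remaining energy is PE: mgh = E ⇒ h = E/(mg) = 465.98/(5.05 × 10) = 9.227 m

h = 9.23 m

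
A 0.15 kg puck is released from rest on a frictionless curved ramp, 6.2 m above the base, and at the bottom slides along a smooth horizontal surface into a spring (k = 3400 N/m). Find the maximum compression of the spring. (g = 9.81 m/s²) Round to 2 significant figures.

x = 0.073 m

Energy conservation (no friction) from release to max compression: mgh = ½kx²
x = √(2mgh/k) = √(2 × 0.15 × 9.81 × 6.2 / 3400) = 0.07326 m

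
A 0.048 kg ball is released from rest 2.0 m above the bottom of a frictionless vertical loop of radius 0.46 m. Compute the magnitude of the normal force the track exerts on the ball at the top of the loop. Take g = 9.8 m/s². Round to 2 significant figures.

Energy from release to top (height 2r): mgh = ½mv_top² + mg(2r)
v_top² = 2g(h − 2r) = 2(9.8)(2.0 − 0.9200) = 21.168 m²/s²
At the top, both N and weight point toward the centre: N + mg = mv_top²/r
N = m(v_top²/r − g) = 0.048(21.168/0.46 − 9.8) = 1.738 N

N = 1.7 N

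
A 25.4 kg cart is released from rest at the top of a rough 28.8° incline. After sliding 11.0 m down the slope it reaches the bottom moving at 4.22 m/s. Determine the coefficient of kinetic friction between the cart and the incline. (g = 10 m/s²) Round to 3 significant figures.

μ_k = 0.457

Energy balance down the incline: mg L sinθ − ½mv² = μ_k (mg cosθ) L
mgL sinθ = 1346.0 J; ½mv² = 226.17 J
W_f = 1346.0 − 226.17 = 1120 J
μ_k = W_f/(mg cosθ · L) = 1120/(222.6 × 11.0) = 0.4574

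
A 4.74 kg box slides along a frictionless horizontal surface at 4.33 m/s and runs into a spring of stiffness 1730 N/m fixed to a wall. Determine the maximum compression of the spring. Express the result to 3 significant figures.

x = 0.227 m

Conservation of energy between contact and max compression: ½mv² = ½kx²
x = v√(m/k) = 4.33 × √(4.74/1730) = 0.2266 m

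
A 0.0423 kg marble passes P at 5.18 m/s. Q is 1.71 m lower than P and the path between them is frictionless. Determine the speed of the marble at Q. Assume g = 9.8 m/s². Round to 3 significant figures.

v = 7.77 m/s

Mechanical energy is conserved (no friction): ½mv₀² + mgh = ½mv²
v² = v₀² + 2gh = (5.18)² + 2(9.8)(1.71) = 60.348
v = √60.348 = 7.768 m/s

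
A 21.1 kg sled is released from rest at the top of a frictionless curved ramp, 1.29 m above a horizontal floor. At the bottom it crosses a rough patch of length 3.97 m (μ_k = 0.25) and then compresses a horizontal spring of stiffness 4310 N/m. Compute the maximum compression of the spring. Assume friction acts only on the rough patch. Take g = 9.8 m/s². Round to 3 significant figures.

Initial energy: E₁ = mgh = (21.1)(9.8)(1.29) = 266.75 J
Friction removes W_f = μ_k mg d = (0.25)(21.1)(9.8)(3.97) = 205.2 J
Energy reaching the spring: E = 266.75 − 205.2 = 61.517 J
At max compression ½kx² = E ⇒ x = √(2E/k) = √(2 × 61.517/4310) = 0.1690 m

x = 0.169 m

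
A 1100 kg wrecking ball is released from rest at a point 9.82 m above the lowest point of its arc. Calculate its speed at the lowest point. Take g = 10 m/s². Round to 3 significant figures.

v = 14.0 m/s

Equating total energy at the two states: mgh = ½mv²
v = √(2gh) = √(2 × 10 × 9.82) = √196.40 = 14.01 m/s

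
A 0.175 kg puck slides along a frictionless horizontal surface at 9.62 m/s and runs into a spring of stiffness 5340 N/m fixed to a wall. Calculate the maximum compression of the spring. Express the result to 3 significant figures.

All KE is stored as spring PE at maximum compression: ½mv² = ½kx²
x = v√(m/k) = 9.62 × √(0.175/5340) = 0.05507 m

x = 0.0551 m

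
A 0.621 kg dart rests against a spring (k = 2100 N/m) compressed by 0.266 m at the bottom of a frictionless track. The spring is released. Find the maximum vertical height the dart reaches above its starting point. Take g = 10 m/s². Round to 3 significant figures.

At maximum height the dart is at rest, so ½kx² = mgh
h = kx²/(2mg) = (2100)(0.266)²/(2 × 0.621 × 10) = 11.96 m

h = 12.0 m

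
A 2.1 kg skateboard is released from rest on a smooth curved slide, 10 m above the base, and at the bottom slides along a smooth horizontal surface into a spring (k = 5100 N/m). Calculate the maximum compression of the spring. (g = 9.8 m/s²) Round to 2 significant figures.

At max compression the skateboard is momentarily at rest: mgh = ½kx²
x = √(2mgh/k) = √(2 × 2.1 × 9.8 × 10 / 5100) = 0.2841 m

x = 0.28 m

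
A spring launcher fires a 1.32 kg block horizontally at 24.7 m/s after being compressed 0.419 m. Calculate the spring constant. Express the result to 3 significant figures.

k = 4590 N/m

Energy stored in the spring equals the launch KE: ½kx² = ½mv²
k = mv²/x² = (1.32)(24.7)²/(0.419)² = 4587 N/m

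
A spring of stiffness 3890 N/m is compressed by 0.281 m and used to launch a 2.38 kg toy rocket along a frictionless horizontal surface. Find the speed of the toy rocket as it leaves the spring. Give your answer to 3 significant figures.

v = 11.4 m/s

Conservation of energy: ½kx² = ½mv²
v = x√(k/m) = 0.281 × √(3890/2.38) = 11.36 m/s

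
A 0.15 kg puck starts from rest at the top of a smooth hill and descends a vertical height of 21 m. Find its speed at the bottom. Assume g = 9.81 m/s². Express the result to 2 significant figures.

v = 20 m/s

Energy conservation between the two points: mgh = ½mv²
v = √(2gh) = √(2 × 9.81 × 21) = √412.02 = 20.30 m/s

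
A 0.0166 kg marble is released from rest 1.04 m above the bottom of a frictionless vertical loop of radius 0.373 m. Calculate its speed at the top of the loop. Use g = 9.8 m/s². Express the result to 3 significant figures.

v = 2.40 m/s

Energy conservation: mgh = ½mv_top² + mg(2r)
v_top² = 2g(h − 2r) = 2(9.8)(1.04 − 0.7460) = 5.762
v_top = 2.400 m/s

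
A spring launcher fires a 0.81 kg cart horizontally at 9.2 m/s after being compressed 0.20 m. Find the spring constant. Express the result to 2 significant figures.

Energy stored in the spring equals the launch KE: ½kx² = ½mv²
k = mv²/x² = (0.81)(9.2)²/(0.20)² = 1714 N/m

k = 1700 N/m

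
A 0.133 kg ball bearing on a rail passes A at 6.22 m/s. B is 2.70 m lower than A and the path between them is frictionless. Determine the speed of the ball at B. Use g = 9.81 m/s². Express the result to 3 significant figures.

v = 9.57 m/s

Mechanical energy is conserved (no friction): ½mv₀² + mgh = ½mv²
v² = v₀² + 2gh = (6.22)² + 2(9.81)(2.70) = 91.662
v = √91.662 = 9.574 m/s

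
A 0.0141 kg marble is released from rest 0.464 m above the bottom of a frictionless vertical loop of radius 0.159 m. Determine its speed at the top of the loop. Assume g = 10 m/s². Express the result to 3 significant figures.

Energy conservation: mgh = ½mv_top² + mg(2r)
v_top² = 2g(h − 2r) = 2(10)(0.464 − 0.3180) = 2.920
v_top = 1.709 m/s

v = 1.71 m/s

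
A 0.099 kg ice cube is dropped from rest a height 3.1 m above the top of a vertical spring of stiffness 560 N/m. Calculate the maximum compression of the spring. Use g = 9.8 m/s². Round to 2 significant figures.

x = 0.11 m

Take the reference level at the top of the uncompressed spring. At max compression the cube has fallen H + x and is momentarily at rest:
mg(H + x) = ½kx²
½(560)x² − (0.099)(9.8)x − (0.099)(9.8)(3.1) = 0
280.0x² − 0.9702x − 3.008 = 0
x = [0.9702 + √(0.9413 + 3368.5)]/(2 × 280.0) = 0.1054 m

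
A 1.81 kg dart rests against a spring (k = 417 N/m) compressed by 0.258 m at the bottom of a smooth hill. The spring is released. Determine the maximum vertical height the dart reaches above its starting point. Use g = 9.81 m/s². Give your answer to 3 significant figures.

h = 0.782 m

All spring PE becomes gravitational PE at the highest point: ½kx² = mgh
h = kx²/(2mg) = (417)(0.258)²/(2 × 1.81 × 9.81) = 0.7816 m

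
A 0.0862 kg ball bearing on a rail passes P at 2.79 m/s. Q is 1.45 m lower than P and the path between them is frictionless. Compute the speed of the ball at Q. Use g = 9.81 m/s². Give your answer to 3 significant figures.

Equating total energy at the two states: ½mv₀² + mgh = ½mv²
v² = v₀² + 2gh = (2.79)² + 2(9.81)(1.45) = 36.233
v = √36.233 = 6.019 m/s

v = 6.02 m/s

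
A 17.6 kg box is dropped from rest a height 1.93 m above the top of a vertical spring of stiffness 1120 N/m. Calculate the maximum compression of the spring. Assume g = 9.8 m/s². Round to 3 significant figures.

x = 0.940 m

Take the reference level at the top of the uncompressed spring. At max compression the box has fallen H + x and is momentarily at rest:
mg(H + x) = ½kx²
½(1120)x² − (17.6)(9.8)x − (17.6)(9.8)(1.93) = 0
560.0x² − 172.5x − 332.9 = 0
x = [172.5 + √(29749 + 745666)]/(2 × 560.0) = 0.9402 m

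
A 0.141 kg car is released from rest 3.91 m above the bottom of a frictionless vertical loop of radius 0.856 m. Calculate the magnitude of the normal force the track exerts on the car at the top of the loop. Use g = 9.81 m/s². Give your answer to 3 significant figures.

Energy from release to top (height 2r): mgh = ½mv_top² + mg(2r)
v_top² = 2g(h − 2r) = 2(9.81)(3.91 − 1.712) = 43.125 m²/s²
At the top, both N and weight point toward the centre: N + mg = mv_top²/r
N = m(v_top²/r − g) = 0.141(43.125/0.856 − 9.81) = 5.720 N

N = 5.72 N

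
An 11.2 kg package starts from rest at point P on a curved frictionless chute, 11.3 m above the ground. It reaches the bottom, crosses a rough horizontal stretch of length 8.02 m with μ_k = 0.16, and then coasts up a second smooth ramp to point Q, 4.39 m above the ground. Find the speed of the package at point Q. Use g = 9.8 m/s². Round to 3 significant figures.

Energy at P: mgh₁ = (11.2)(9.8)(11.3) = 1240.3 J
Friction loss: W_f = μ_k mg d = 140.8 J
At Q: ½mv² + mgh₂ = mgh₁ − W_f
½mv² = 1240.3 − 140.8 − 481.85 = 617.60 J
v = √(2 × 617.60/11.2) = 10.50 m/s

v = 10.5 m/s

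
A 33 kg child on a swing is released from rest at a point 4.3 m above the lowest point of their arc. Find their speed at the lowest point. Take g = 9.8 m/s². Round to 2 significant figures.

v = 9.2 m/s

Mechanical energy is conserved (no friction): mgh = ½mv²
The mass cancels from both sides.
v = √(2gh) = √(2 × 9.8 × 4.3) = √84.280 = 9.180 m/s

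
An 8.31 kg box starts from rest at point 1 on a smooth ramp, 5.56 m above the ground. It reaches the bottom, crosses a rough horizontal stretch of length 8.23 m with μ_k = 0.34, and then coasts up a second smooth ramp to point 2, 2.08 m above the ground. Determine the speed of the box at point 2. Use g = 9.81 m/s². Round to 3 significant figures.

v = 3.66 m/s

Energy at 1: mgh₁ = (8.31)(9.81)(5.56) = 453.26 J
Friction loss: W_f = μ_k mg d = 228.1 J
At 2: ½mv² + mgh₂ = mgh₁ − W_f
½mv² = 453.26 − 228.1 − 169.56 = 55.581 J
v = √(2 × 55.581/8.31) = 3.657 m/s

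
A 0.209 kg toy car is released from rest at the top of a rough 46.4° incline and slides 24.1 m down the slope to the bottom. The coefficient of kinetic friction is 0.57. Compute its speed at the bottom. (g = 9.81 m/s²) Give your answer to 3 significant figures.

Taking the bottom as reference, mgh = ½mv² + μ_k N L with h = L sinθ, N = mg cosθ:
mgh = mgL sinθ = (0.209)(9.81)(24.1)sin46.4° = 35.783 J
W_f = μ_k mg cosθ · L = (0.57)(0.209)(9.81)cos46.4°·24.1 = 19.42 J
½mv² = 35.783 − 19.42 = 16.360 J
v = √(2 × 16.360/0.209) = 12.51 m/s

v = 12.5 m/s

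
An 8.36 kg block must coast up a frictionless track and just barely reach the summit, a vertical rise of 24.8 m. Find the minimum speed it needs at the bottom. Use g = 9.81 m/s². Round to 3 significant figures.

At the top it is momentarily at rest, so all KE converts to PE: ½mv² = mgh
v = √(2gh) = √(2 × 9.81 × 24.8) = 22.06 m/s

v = 22.1 m/s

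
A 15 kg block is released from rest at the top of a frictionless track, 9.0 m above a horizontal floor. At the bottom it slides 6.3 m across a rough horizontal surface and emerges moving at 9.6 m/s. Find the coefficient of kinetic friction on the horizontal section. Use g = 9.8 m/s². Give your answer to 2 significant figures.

μ_k = 0.68

Energy at the top = energy at the end + work done against friction:
mgh = ½mv² + μ_k m g d
mgh = 1323.0 J; ½mv² = 691.20 J
W_f = 1323.0 − 691.20 = 631.8 J
μ_k = W_f/(mg·d) = 631.8/(147.0 × 6.3) = 0.6822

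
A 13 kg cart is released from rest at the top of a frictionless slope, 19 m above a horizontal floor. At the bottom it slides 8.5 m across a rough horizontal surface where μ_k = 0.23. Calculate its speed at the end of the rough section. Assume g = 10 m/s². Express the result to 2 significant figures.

v = 18 m/s

Applying the work–energy principle:
mgh = ½mv² + μ_k m g d
W_f = μ_k mg d = (0.23)(13)(10)(8.5) = 254.2 J
½mv² = mgh − W_f = 2470.0 − 254.2 = 2215.9 J
v = √(2 × 2215.9/13) = 18.46 m/s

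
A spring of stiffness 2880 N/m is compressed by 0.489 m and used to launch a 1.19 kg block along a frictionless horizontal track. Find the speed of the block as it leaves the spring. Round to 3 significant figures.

Conservation of energy: ½kx² = ½mv²
v = x√(k/m) = 0.489 × √(2880/1.19) = 24.06 m/s

v = 24.1 m/s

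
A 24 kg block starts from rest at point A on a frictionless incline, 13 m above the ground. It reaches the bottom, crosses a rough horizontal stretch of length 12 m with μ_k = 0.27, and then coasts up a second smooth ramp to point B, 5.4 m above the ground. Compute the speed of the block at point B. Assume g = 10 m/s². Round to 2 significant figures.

v = 9.3 m/s

Energy at A: mgh₁ = (24)(10)(13) = 3120.0 J
Friction loss: W_f = μ_k mg d = 777.6 J
At B: ½mv² + mgh₂ = mgh₁ − W_f
½mv² = 3120.0 − 777.6 − 1296.0 = 1046.4 J
v = √(2 × 1046.4/24) = 9.338 m/s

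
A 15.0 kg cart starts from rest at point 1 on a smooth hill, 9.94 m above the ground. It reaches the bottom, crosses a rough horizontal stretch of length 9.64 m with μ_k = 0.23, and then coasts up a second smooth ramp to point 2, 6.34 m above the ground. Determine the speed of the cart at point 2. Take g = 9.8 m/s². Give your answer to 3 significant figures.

v = 5.21 m/s

Energy at 1: mgh₁ = (15.0)(9.8)(9.94) = 1461.2 J
Friction loss: W_f = μ_k mg d = 325.9 J
At 2: ½mv² + mgh₂ = mgh₁ − W_f
½mv² = 1461.2 − 325.9 − 931.98 = 203.27 J
v = √(2 × 203.27/15.0) = 5.206 m/s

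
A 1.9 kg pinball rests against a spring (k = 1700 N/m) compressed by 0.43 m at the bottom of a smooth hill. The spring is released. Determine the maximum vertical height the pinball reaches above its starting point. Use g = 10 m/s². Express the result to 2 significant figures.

h = 8.3 m

Energy conservation from release to the highest point: ½kx² = mgh
h = kx²/(2mg) = (1700)(0.43)²/(2 × 1.9 × 10) = 8.272 m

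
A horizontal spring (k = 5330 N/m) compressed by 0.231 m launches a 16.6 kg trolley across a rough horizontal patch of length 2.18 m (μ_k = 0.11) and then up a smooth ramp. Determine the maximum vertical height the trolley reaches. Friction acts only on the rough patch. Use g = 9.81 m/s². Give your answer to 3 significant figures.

h = 0.633 m

Spring energy: E₀ = ½kx² = ½(5330)(0.231)² = 142.21 J
Friction: W_f = μ_k mg d = (0.11)(16.6)(9.81)(2.18) = 39.05 J
Energy at base of ramp: E = 142.21 − 39.05 = 103.16 J
At max height all remaining energy is PE: mgh = E ⇒ h = E/(mg) = 103.16/(16.6 × 9.81) = 0.6335 m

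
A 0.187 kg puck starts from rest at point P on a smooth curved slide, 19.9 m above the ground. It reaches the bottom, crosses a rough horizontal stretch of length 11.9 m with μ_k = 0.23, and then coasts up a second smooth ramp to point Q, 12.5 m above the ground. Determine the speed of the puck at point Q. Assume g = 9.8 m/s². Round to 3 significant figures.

Energy at P: mgh₁ = (0.187)(9.8)(19.9) = 36.469 J
Friction loss: W_f = μ_k mg d = 5.016 J
At Q: ½mv² + mgh₂ = mgh₁ − W_f
½mv² = 36.469 − 5.016 − 22.908 = 8.5454 J
v = √(2 × 8.5454/0.187) = 9.560 m/s

v = 9.56 m/s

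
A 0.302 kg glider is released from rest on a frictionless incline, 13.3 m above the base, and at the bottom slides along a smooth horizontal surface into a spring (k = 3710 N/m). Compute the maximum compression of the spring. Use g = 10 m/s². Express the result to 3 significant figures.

x = 0.147 m

At max compression the glider is momentarily at rest: mgh = ½kx²
x = √(2mgh/k) = √(2 × 0.302 × 10 × 13.3 / 3710) = 0.1471 m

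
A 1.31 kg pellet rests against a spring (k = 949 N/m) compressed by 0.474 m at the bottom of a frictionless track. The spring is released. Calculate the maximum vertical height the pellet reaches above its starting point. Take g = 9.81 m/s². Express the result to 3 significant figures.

Energy conservation from release to the highest point: ½kx² = mgh
h = kx²/(2mg) = (949)(0.474)²/(2 × 1.31 × 9.81) = 8.296 m

h = 8.30 m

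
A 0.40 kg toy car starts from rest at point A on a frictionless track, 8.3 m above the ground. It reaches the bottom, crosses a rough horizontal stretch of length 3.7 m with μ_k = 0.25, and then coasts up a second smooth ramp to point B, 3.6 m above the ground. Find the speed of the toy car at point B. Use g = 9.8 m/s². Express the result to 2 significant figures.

Energy at A: mgh₁ = (0.40)(9.8)(8.3) = 32.536 J
Friction loss: W_f = μ_k mg d = 3.626 J
At B: ½mv² + mgh₂ = mgh₁ − W_f
½mv² = 32.536 − 3.626 − 14.112 = 14.798 J
v = √(2 × 14.798/0.40) = 8.602 m/s

v = 8.6 m/s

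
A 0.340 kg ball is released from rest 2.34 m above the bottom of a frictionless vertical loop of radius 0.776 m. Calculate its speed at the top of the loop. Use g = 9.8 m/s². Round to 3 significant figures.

v = 3.93 m/s

Energy conservation: mgh = ½mv_top² + mg(2r)
v_top² = 2g(h − 2r) = 2(9.8)(2.34 − 1.552) = 15.44
v_top = 3.930 m/s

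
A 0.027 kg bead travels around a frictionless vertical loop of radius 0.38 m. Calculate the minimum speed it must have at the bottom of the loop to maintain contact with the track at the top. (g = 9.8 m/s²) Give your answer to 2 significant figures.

v = 4.3 m/s

At the top: mg = mv_top²/r ⇒ v_top² = gr = 3.724 m²/s²
Energy from bottom to top (height 2r): ½mv_bot² = ½mv_top² + mg(2r)
v_bot² = gr + 4gr = 5gr = 18.62
v_bot = √(5gr) = 4.315 m/s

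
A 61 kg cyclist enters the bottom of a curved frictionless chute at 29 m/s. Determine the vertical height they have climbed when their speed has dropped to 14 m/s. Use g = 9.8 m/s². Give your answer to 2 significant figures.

h = 33 m

Energy balance between the two points: ½mv₁² = ½mv₂² + mgh
h = (v₁² − v₂²)/(2g) = (29² − 14²)/(2 × 9.8) = 32.91 m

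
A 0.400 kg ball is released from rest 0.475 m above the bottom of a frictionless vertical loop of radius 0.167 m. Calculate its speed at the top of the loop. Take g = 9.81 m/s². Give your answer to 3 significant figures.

v = 1.66 m/s

Energy conservation: mgh = ½mv_top² + mg(2r)
v_top² = 2g(h − 2r) = 2(9.81)(0.475 − 0.3340) = 2.766
v_top = 1.663 m/s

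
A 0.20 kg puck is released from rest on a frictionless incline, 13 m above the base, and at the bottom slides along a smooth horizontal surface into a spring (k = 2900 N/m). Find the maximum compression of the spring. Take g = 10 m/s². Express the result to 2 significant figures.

x = 0.13 m

Energy conservation (no friction) from release to max compression: mgh = ½kx²
x = √(2mgh/k) = √(2 × 0.20 × 10 × 13 / 2900) = 0.1339 m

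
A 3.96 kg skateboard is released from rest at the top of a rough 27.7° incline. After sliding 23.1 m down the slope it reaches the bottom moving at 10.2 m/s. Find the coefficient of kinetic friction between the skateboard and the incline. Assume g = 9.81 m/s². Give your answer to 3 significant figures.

Energy balance down the incline: mg L sinθ − ½mv² = μ_k (mg cosθ) L
mgL sinθ = 417.14 J; ½mv² = 206.00 J
W_f = 417.14 − 206.00 = 211.1 J
μ_k = W_f/(mg cosθ · L) = 211.1/(34.40 × 23.1) = 0.2657

μ_k = 0.266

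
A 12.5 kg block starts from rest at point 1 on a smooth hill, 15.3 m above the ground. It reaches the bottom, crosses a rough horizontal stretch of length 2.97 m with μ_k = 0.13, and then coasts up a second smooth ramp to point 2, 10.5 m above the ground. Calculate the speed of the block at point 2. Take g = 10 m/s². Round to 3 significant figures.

Energy at 1: mgh₁ = (12.5)(10)(15.3) = 1912.5 J
Friction loss: W_f = μ_k mg d = 48.26 J
At 2: ½mv² + mgh₂ = mgh₁ − W_f
½mv² = 1912.5 − 48.26 − 1312.5 = 551.74 J
v = √(2 × 551.74/12.5) = 9.396 m/s

v = 9.40 m/s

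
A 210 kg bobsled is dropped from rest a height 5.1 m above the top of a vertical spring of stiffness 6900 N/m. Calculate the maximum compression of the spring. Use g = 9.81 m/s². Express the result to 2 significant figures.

Take the reference level at the top of the uncompressed spring. At max compression the bobsled has fallen H + x and is momentarily at rest:
mg(H + x) = ½kx²
½(6900)x² − (210)(9.81)x − (210)(9.81)(5.1) = 0
3450x² − 2060x − 10507 = 0
x = [2060 + √(4.244e+06 + 1.4499e+08)]/(2 × 3450) = 2.069 m

x = 2.1 m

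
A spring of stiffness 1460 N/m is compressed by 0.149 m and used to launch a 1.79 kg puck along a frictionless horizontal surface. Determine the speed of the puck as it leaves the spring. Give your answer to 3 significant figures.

v = 4.26 m/s

Conservation of energy: ½kx² = ½mv²
v = x√(k/m) = 0.149 × √(1460/1.79) = 4.255 m/s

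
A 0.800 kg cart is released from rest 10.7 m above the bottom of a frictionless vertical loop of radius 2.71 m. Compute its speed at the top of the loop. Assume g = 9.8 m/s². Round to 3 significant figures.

v = 10.2 m/s

Energy conservation: mgh = ½mv_top² + mg(2r)
v_top² = 2g(h − 2r) = 2(9.8)(10.7 − 5.420) = 103.5
v_top = 10.17 m/s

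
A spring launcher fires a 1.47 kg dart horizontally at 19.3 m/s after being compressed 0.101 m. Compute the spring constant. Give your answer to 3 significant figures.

k = 53700 N/m

Energy stored in the spring equals the launch KE: ½kx² = ½mv²
k = mv²/x² = (1.47)(19.3)²/(0.101)² = 53677 N/m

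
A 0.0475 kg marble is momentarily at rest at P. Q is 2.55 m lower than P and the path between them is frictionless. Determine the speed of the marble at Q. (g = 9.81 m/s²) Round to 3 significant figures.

v = 7.07 m/s

Equating total energy at the two states: mgh = ½mv²
v = √(2gh) = √(2 × 9.81 × 2.55) = √50.031 = 7.073 m/s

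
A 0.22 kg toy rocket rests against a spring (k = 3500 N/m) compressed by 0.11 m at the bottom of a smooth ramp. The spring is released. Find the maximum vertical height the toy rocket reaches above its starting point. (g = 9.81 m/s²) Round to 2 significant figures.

All spring PE becomes gravitational PE at the highest point: ½kx² = mgh
h = kx²/(2mg) = (3500)(0.11)²/(2 × 0.22 × 9.81) = 9.811 m

h = 9.8 m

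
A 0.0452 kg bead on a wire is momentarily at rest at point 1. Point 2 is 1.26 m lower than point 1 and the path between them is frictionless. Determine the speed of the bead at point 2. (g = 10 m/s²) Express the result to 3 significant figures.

v = 5.02 m/s

By conservation of mechanical energy, mgh = ½mv²
v = √(2gh) = √(2 × 10 × 1.26) = √25.200 = 5.020 m/s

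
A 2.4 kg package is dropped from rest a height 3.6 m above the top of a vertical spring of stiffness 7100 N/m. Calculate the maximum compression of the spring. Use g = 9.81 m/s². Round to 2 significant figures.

x = 0.16 m

Take the reference level at the top of the uncompressed spring. At max compression the package has fallen H + x and is momentarily at rest:
mg(H + x) = ½kx²
½(7100)x² − (2.4)(9.81)x − (2.4)(9.81)(3.6) = 0
3550x² − 23.54x − 84.76 = 0
x = [23.54 + √(554.3 + 1.2036e+06)]/(2 × 3550) = 0.1579 m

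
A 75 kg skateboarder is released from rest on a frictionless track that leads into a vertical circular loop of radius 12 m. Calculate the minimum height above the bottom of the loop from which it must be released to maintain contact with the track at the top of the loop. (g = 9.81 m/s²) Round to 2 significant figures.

At the top, for minimum speed gravity alone supplies the centripetal force: mg = mv_top²/r ⇒ v_top² = gr = 117.7 m²/s²
Energy conservation from release height h to the top (height 2r): mgh = ½mv_top² + mg(2r)
h = v_top²/(2g) + 2r = r/2 + 2r = 5r/2 = 30.00 m

h = 30 m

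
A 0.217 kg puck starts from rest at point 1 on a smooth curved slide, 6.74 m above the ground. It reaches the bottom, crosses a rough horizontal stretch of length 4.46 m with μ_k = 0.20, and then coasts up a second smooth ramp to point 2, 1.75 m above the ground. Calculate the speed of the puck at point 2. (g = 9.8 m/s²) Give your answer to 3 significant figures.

Energy at 1: mgh₁ = (0.217)(9.8)(6.74) = 14.333 J
Friction loss: W_f = μ_k mg d = 1.897 J
At 2: ½mv² + mgh₂ = mgh₁ − W_f
½mv² = 14.333 − 1.897 − 3.7216 = 8.7148 J
v = √(2 × 8.7148/0.217) = 8.962 m/s

v = 8.96 m/s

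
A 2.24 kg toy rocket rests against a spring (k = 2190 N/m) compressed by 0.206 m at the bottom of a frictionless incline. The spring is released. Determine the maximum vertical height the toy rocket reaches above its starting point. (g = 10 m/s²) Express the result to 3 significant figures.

h = 2.07 m

At maximum height the toy rocket is at rest, so ½kx² = mgh
h = kx²/(2mg) = (2190)(0.206)²/(2 × 2.24 × 10) = 2.074 m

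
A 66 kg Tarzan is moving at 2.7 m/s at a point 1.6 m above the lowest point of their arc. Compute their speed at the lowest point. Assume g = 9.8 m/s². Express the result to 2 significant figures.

v = 6.2 m/s

Energy conservation between the two points: ½mv₀² + mgh = ½mv²
v² = v₀² + 2gh = (2.7)² + 2(9.8)(1.6) = 38.650
v = √38.650 = 6.217 m/s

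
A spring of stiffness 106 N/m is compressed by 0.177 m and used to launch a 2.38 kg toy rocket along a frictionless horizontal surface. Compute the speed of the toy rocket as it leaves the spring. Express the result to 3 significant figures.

v = 1.18 m/s

Spring PE converts entirely to kinetic energy: ½kx² = ½mv²
v = x√(k/m) = 0.177 × √(106/2.38) = 1.181 m/s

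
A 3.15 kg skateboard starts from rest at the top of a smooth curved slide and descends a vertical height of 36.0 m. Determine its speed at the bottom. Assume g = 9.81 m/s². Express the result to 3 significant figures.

v = 26.6 m/s

Equating total energy at the two states: mgh = ½mv²
The mass cancels from both sides.
v = √(2gh) = √(2 × 9.81 × 36.0) = √706.32 = 26.58 m/s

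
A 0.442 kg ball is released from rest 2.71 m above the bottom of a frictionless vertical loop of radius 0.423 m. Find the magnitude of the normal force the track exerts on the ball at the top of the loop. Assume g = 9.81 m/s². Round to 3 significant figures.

Energy from release to top (height 2r): mgh = ½mv_top² + mg(2r)
v_top² = 2g(h − 2r) = 2(9.81)(2.71 − 0.8460) = 36.572 m²/s²
At the top, both N and weight point toward the centre: N + mg = mv_top²/r
N = m(v_top²/r − g) = 0.442(36.572/0.423 − 9.81) = 33.88 N

N = 33.9 N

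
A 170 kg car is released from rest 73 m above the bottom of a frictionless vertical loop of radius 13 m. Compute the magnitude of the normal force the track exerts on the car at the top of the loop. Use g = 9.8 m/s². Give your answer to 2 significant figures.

N = 10000 N

Energy from release to top (height 2r): mgh = ½mv_top² + mg(2r)
v_top² = 2g(h − 2r) = 2(9.8)(73 − 26.00) = 921.20 m²/s²
At the top, both N and weight point toward the centre: N + mg = mv_top²/r
N = m(v_top²/r − g) = 170(921.20/13 − 9.8) = 10380 N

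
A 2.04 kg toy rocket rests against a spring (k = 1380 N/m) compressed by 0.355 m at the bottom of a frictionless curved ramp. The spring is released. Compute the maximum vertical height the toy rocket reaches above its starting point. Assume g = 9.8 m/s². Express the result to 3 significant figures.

h = 4.35 m

Energy conservation from release to the highest point: ½kx² = mgh
h = kx²/(2mg) = (1380)(0.355)²/(2 × 2.04 × 9.8) = 4.350 m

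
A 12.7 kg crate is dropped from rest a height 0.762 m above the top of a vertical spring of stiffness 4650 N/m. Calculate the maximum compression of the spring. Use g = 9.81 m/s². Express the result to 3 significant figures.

x = 0.231 m

Let x be the compression. The total drop is H + x, and the crate is instantaneously at rest at max compression, so energy conservation gives:
mg(H + x) = ½kx²
½(4650)x² − (12.7)(9.81)x − (12.7)(9.81)(0.762) = 0
2325x² − 124.6x − 94.94 = 0
x = [124.6 + √(15522 + 882898)]/(2 × 2325) = 0.2306 m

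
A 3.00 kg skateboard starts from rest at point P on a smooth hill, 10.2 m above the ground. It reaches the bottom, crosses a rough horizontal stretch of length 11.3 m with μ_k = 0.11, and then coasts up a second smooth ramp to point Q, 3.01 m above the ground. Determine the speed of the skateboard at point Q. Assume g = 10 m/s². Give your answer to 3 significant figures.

v = 10.9 m/s

Energy at P: mgh₁ = (3.00)(10)(10.2) = 306.00 J
Friction loss: W_f = μ_k mg d = 37.29 J
At Q: ½mv² + mgh₂ = mgh₁ − W_f
½mv² = 306.00 − 37.29 − 90.300 = 178.41 J
v = √(2 × 178.41/3.00) = 10.91 m/s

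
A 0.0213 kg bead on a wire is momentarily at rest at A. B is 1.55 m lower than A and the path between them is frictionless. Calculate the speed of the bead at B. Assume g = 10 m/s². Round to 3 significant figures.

Mechanical energy is conserved (no friction): mgh = ½mv²
The mass cancels from both sides.
v = √(2gh) = √(2 × 10 × 1.55) = √31.000 = 5.568 m/s

v = 5.57 m/s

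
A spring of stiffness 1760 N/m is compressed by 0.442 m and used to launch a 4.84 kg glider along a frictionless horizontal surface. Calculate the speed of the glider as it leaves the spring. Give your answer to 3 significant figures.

v = 8.43 m/s

Conservation of energy: ½kx² = ½mv²
v = x√(k/m) = 0.442 × √(1760/4.84) = 8.429 m/s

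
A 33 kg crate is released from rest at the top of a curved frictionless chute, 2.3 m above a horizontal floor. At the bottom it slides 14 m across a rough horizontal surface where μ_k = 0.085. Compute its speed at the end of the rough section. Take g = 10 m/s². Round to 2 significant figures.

v = 4.7 m/s

Energy at the top = energy at the end + work done against friction:
mgh = ½mv² + μ_k m g d
W_f = μ_k mg d = (0.085)(33)(10)(14) = 392.7 J
½mv² = mgh − W_f = 759.00 − 392.7 = 366.30 J
v = √(2 × 366.30/33) = 4.712 m/s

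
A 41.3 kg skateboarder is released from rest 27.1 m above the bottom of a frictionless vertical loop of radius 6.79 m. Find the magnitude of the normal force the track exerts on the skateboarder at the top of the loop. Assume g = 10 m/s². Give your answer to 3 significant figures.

N = 1230 N

Energy from release to top (height 2r): mgh = ½mv_top² + mg(2r)
v_top² = 2g(h − 2r) = 2(10)(27.1 − 13.58) = 270.40 m²/s²
At the top, both N and weight point toward the centre: N + mg = mv_top²/r
N = m(v_top²/r − g) = 41.3(270.40/6.79 − 10) = 1232 N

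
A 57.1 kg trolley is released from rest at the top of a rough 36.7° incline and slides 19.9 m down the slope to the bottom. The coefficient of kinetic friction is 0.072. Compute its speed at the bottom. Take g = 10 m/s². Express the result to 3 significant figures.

Energy: mgh = ½mv² + W_f, with h = L sinθ and W_f = μ_k (mg cosθ) L
mgh = mgL sinθ = (57.1)(10)(19.9)sin36.7° = 6790.8 J
W_f = μ_k mg cosθ · L = (0.072)(57.1)(10)cos36.7°·19.9 = 656.0 J
½mv² = 6790.8 − 656.0 = 6134.8 J
v = √(2 × 6134.8/57.1) = 14.66 m/s

v = 14.7 m/s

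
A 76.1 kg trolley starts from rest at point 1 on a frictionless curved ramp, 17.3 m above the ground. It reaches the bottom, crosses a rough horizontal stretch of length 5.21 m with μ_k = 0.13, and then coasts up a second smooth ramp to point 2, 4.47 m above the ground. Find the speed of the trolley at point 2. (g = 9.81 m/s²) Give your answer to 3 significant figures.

v = 15.4 m/s

Energy at 1: mgh₁ = (76.1)(9.81)(17.3) = 12915 J
Friction loss: W_f = μ_k mg d = 505.6 J
At 2: ½mv² + mgh₂ = mgh₁ − W_f
½mv² = 12915 − 505.6 − 3337.0 = 9072.5 J
v = √(2 × 9072.5/76.1) = 15.44 m/s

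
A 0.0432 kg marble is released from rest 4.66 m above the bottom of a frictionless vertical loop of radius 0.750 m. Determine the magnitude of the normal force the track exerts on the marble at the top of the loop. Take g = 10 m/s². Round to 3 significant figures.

Energy from release to top (height 2r): mgh = ½mv_top² + mg(2r)
v_top² = 2g(h − 2r) = 2(10)(4.66 − 1.500) = 63.200 m²/s²
At the top, both N and weight point toward the centre: N + mg = mv_top²/r
N = m(v_top²/r − g) = 0.0432(63.200/0.750 − 10) = 3.208 N

N = 3.21 N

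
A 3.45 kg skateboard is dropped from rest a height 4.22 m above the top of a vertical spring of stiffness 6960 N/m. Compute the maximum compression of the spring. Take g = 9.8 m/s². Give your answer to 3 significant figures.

Let x be the compression. The total drop is H + x, and the skateboard is instantaneously at rest at max compression, so energy conservation gives:
mg(H + x) = ½kx²
½(6960)x² − (3.45)(9.8)x − (3.45)(9.8)(4.22) = 0
3480x² − 33.81x − 142.7 = 0
x = [33.81 + √(1143 + 1.9861e+06)]/(2 × 3480) = 0.2074 m

x = 0.207 m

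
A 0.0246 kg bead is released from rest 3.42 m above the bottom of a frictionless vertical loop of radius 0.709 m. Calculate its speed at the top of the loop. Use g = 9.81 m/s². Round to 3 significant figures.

Energy conservation: mgh = ½mv_top² + mg(2r)
v_top² = 2g(h − 2r) = 2(9.81)(3.42 − 1.418) = 39.28
v_top = 6.267 m/s

v = 6.27 m/s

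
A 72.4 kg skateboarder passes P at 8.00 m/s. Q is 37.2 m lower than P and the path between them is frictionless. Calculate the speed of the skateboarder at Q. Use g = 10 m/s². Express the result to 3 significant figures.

Mechanical energy is conserved (no friction): ½mv₀² + mgh = ½mv²
The mass cancels from both sides.
v² = v₀² + 2gh = (8.00)² + 2(10)(37.2) = 808.00
v = √808.00 = 28.43 m/s

v = 28.4 m/s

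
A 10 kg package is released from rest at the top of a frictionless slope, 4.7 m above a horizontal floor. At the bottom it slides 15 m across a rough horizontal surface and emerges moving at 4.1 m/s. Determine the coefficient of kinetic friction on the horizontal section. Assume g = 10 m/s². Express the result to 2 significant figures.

μ_k = 0.26

Applying the work–energy principle:
mgh = ½mv² + μ_k m g d
mgh = 470.00 J; ½mv² = 84.050 J
W_f = 470.00 − 84.050 = 385.9 J
μ_k = W_f/(mg·d) = 385.9/(100.0 × 15) = 0.2573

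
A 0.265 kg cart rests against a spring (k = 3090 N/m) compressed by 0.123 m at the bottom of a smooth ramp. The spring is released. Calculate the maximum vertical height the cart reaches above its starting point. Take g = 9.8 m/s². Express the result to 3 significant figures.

h = 9.00 m

At maximum height the cart is at rest, so ½kx² = mgh
h = kx²/(2mg) = (3090)(0.123)²/(2 × 0.265 × 9.8) = 9.001 m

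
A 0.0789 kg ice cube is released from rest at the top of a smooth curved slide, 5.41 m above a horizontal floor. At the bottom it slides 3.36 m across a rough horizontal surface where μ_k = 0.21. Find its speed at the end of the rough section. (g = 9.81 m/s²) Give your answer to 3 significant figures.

v = 9.61 m/s

Applying the work–energy principle:
mgh = ½mv² + μ_k m g d
W_f = μ_k mg d = (0.21)(0.0789)(9.81)(3.36) = 0.5461 J
½mv² = mgh − W_f = 4.1874 − 0.5461 = 3.6412 J
v = √(2 × 3.6412/0.0789) = 9.607 m/s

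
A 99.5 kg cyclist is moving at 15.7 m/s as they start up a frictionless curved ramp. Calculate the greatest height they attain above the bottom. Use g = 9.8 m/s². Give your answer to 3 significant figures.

h = 12.6 m

By energy conservation, ½mv² = mgh
h = v²/(2g) = 15.7²/(2 × 9.8) = 12.58 m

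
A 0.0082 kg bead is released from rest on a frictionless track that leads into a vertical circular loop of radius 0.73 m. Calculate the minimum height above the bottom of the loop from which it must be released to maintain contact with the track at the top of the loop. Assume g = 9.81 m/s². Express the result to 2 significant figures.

h = 1.8 m

At the top, for minimum speed gravity alone supplies the centripetal force: mg = mv_top²/r ⇒ v_top² = gr = 7.161 m²/s²
Energy conservation from release height h to the top (height 2r): mgh = ½mv_top² + mg(2r)
h = v_top²/(2g) + 2r = r/2 + 2r = 5r/2 = 1.825 m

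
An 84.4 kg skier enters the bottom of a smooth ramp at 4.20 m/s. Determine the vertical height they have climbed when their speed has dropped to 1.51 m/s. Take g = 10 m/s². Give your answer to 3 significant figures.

h = 0.768 m

Conservation of energy: ½mv₁² = ½mv₂² + mgh
h = (v₁² − v₂²)/(2g) = (4.20² − 1.51²)/(2 × 10) = 0.7680 m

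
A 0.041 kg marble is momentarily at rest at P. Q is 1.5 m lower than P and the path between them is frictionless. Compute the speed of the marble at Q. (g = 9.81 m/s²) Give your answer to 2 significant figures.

v = 5.4 m/s

Equating total energy at the two states: mgh = ½mv²
v = √(2gh) = √(2 × 9.81 × 1.5) = √29.430 = 5.425 m/s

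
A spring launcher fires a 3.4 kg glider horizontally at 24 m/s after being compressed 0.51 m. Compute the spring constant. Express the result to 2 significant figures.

k = 7500 N/m

Spring PE at full compression equals KE at release: ½kx² = ½mv²
k = mv²/x² = (3.4)(24)²/(0.51)² = 7529 N/m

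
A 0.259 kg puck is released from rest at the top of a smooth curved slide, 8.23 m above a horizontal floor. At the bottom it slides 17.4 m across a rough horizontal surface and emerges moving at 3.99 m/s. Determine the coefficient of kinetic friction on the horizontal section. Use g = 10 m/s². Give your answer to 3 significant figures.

Energy bookkeeping (friction removes W_f = μ_k N d):
mgh = ½mv² + μ_k m g d
mgh = 21.316 J; ½mv² = 2.0617 J
W_f = 21.316 − 2.0617 = 19.25 J
μ_k = W_f/(mg·d) = 19.25/(2.590 × 17.4) = 0.4272

μ_k = 0.427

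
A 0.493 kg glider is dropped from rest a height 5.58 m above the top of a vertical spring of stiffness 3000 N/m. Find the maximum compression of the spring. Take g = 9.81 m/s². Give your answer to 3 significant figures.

x = 0.136 m

Let x be the compression. The total drop is H + x, and the glider is instantaneously at rest at max compression, so energy conservation gives:
mg(H + x) = ½kx²
½(3000)x² − (0.493)(9.81)x − (0.493)(9.81)(5.58) = 0
1500x² − 4.836x − 26.99 = 0
x = [4.836 + √(23.39 + 161920)]/(2 × 1500) = 0.1358 m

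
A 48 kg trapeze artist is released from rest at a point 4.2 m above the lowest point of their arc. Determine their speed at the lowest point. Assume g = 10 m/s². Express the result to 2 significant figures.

v = 9.2 m/s

Mechanical energy is conserved (no friction): mgh = ½mv²
v = √(2gh) = √(2 × 10 × 4.2) = √84.000 = 9.165 m/s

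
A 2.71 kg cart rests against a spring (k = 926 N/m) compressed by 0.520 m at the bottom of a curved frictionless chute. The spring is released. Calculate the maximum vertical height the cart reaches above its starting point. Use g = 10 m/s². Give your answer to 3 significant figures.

h = 4.62 m

At maximum height the cart is at rest, so ½kx² = mgh
h = kx²/(2mg) = (926)(0.520)²/(2 × 2.71 × 10) = 4.620 m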